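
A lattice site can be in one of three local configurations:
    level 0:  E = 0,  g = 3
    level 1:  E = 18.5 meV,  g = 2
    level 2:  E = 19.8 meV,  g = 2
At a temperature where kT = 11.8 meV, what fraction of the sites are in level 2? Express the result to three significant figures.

0.0985

Eᵢ/kT = 0, 1.5678, 1.6780.
Z = Σ gᵢe^(−Eᵢ/kT) = 3·e^(−0) + 2·e^(−1.5678) + 2·e^(−1.6780) = 3.0000 + 0.41701 + 0.37349 = 3.7905.
P₂ = g₂ e^(−E₂/kT) / Z = 0.37349/3.7905 = 0.0985.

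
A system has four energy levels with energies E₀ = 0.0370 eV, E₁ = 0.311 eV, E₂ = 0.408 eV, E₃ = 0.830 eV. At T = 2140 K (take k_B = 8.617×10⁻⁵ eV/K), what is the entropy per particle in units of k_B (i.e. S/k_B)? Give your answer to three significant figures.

k_BT = 8.617×10⁻⁵ × 2140 K = 0.18440 eV.
Eᵢ/kT = 0.20065, 1.6866, 2.2126, 4.5011.
Z = Σ e^(−Eᵢ/kT) = e^(−0.20065) + e^(−1.6866) + e^(−2.2126) + e^(−4.5011) = 0.81820 + 0.18515 + 0.10942 + 0.011097 = 1.1239.
⟨E⟩ = Σ EᵢPᵢ = 0.12609 eV.
S/k_B = ln Z + ⟨E⟩/kT = ln(1.1239) + 0.12609/0.18440 = 0.11680 + 0.68379 = 0.801.

0.801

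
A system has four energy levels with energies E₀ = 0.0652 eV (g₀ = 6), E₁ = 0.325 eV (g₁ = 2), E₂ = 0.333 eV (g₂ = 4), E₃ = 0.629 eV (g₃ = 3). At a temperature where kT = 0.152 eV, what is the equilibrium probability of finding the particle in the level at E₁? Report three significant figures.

0.0508

Eᵢ/kT = 0.42895, 2.1382, 2.1908, 4.1382.
Z = Σ gᵢe^(−Eᵢ/kT) = 6·e^(−0.42895) + 2·e^(−2.1382) + 4·e^(−2.1908) + 3·e^(−4.1382) = 3.9072 + 0.23573 + 0.44731 + 0.047855 = 4.6381.
P₁ = g₁ e^(−E₁/kT) / Z = 0.23573/4.6381 = 0.0508.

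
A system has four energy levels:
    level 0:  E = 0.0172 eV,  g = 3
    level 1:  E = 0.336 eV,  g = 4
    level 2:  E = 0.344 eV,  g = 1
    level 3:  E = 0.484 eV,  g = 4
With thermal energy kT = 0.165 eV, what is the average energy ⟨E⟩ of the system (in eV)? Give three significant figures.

Eᵢ/kT = 0.10424, 2.0364, 2.0848, 2.9333.
Z = Σ gᵢe^(−Eᵢ/kT) = 3·e^(−0.10424) + 4·e^(−2.0364) + 1·e^(−2.0848) + 4·e^(−2.9333) = 2.7030 + 0.52199 + 0.12433 + 0.21288 = 3.5622.
⟨E⟩ = Σ Eᵢ gᵢe^(−Eᵢ/kT) / Z = (0.0172·2.7030 + 0.336·0.52199 + 0.344·0.12433 + 0.484·0.21288) / 3.5622 = 0.103 eV.

0.103 eV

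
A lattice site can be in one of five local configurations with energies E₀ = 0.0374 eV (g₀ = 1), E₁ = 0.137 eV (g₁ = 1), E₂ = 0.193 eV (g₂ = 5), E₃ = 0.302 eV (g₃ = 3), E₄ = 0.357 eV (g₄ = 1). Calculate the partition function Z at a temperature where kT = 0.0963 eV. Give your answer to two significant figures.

Z = 1.7

Eᵢ/kT = 0.3884, 1.423, 2.004, 3.136, 3.707.
Z = Σ gᵢe^(−Eᵢ/kT) = 1·e^(−0.3884) + 1·e^(−1.423) + 5·e^(−2.004) + 3·e^(−3.136) + 1·e^(−3.707) = 0.6781 + 0.2410 + 0.6740 + 0.1304 + 0.02455 = 1.748.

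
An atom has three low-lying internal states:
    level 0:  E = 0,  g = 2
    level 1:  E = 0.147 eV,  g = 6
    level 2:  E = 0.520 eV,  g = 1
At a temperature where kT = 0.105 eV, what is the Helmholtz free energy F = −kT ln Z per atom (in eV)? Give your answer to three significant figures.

Eᵢ/kT = 0, 1.4000, 4.9524.
Z = Σ gᵢe^(−Eᵢ/kT) = 2·e^(−0) + 6·e^(−1.4000) + 1·e^(−4.9524) = 2.0000 + 1.4796 + 0.0070664 = 3.4867.
F = −kT ln Z = −0.105 × ln(3.4867) = −0.105 × 1.2490 = -0.131 eV.

-0.131 eV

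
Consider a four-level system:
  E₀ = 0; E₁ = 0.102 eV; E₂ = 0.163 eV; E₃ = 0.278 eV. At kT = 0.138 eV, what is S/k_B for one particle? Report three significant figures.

1.16

Eᵢ/kT = 0, 0.73913, 1.1812, 2.0145.
Z = Σ e^(−Eᵢ/kT) = e^(−0) + e^(−0.73913) + e^(−1.1812) + e^(−2.0145) = 1.0000 + 0.47753 + 0.30691 + 0.13339 = 1.9178.
⟨E⟩ = Σ EᵢPᵢ = 0.070819 eV.
S/k_B = ln Z + ⟨E⟩/kT = ln(1.9178) + 0.070819/0.138 = 0.65118 + 0.51318 = 1.16.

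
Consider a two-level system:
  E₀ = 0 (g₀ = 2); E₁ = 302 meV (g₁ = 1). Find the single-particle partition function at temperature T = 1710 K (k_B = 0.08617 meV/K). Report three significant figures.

Z = 2.13

k_BT = 0.08617 × 1710 K = 147.35 meV.
Eᵢ/kT = 0, 2.0495.
Z = Σ gᵢe^(−Eᵢ/kT) = 2·e^(−0) + 1·e^(−2.0495) = 2.0000 + 0.12880 = 2.1288.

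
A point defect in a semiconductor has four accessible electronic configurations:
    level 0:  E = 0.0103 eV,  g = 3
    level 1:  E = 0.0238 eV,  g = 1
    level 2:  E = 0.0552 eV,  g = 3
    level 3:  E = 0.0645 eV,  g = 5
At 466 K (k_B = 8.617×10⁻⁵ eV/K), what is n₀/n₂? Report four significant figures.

k_BT = 8.617×10⁻⁵ × 466 K = 0.0401552 eV.
n₀/n₂ = (g₀/g₂) exp[−(E₀−E₂)/kT] = (3/3) × exp(−(-0.0449 eV)/(0.0401552 eV)) = (3/3) × exp(1.11816) = 3.059.

3.059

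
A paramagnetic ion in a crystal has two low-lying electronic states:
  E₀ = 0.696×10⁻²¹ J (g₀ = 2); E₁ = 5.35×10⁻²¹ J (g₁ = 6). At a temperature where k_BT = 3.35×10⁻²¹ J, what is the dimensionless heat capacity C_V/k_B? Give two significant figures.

Eᵢ/kT = 0.2078, 1.597.
Z = Σ gᵢe^(−Eᵢ/kT) = 2·e^(−0.2078) + 6·e^(−1.597) = 1.625 + 1.215 = 2.840.
⟨E⟩ = 2.687, ⟨E²⟩ = 12.52.
C_V/k_B = (⟨E²⟩ − ⟨E⟩²)/(kT)² = (12.52 − 7.220)/11.22 = 0.47.

0.47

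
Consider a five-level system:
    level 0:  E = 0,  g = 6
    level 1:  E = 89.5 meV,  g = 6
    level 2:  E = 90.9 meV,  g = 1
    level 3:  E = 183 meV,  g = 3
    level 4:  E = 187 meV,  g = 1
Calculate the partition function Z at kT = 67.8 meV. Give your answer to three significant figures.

Z = 8.13

Eᵢ/kT = 0, 1.3201, 1.3407, 2.6991, 2.7581.
Z = Σ gᵢe^(−Eᵢ/kT) = 6·e^(−0) + 6·e^(−1.3201) + 1·e^(−1.3407) + 3·e^(−2.6991) + 1·e^(−2.7581) = 6.0000 + 1.6027 + 0.26166 + 0.20180 + 0.063412 = 8.1296.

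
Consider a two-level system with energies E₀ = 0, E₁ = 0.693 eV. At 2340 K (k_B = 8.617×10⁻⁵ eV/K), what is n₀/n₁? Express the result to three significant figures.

k_BT = 8.617×10⁻⁵ × 2340 K = 0.20164 eV.
n₀/n₁ = exp[−(E₀−E₁)/kT] = exp(−(-0.693 eV)/(0.20164 eV)) = exp(3.4368) = 31.1.

31.1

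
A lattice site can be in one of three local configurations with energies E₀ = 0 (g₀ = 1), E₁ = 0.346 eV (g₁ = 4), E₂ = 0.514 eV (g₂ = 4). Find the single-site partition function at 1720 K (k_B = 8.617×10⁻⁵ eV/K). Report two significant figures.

k_BT = 8.617×10⁻⁵ × 1720 K = 0.1482 eV.
Eᵢ/kT = 0, 2.335, 3.468.
Z = Σ gᵢe^(−Eᵢ/kT) = 1·e^(−0) + 4·e^(−2.335) + 4·e^(−3.468) = 1.000 + 0.3872 + 0.1247 = 1.512.

Z = 1.5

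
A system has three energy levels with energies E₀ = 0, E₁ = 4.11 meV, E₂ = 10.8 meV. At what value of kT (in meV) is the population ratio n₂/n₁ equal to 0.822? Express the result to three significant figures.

34.1 meV

n₂/n₁ = exp[−(E₂−E₁)/kT] = 0.822.
⇒ (E₂−E₁)/kT = ln(1/0.822) = ln(1.2165) = 0.19598.
kT = 6.69 meV / 0.19598 = 34.1 meV.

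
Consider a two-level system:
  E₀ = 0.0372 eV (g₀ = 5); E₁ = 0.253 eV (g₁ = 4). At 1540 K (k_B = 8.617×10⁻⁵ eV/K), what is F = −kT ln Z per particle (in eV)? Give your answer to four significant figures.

-0.1958 eV

k_BT = 8.617×10⁻⁵ × 1540 K = 0.132702 eV.
Eᵢ/kT = 0.280327, 1.90653.
Z = Σ gᵢe^(−Eᵢ/kT) = 5·e^(−0.280327) + 4·e^(−1.90653) = 3.77768 + 0.594380 = 4.37206.
F = −kT ln Z = −0.132702 × ln(4.37206) = −0.132702 × 1.47523 = -0.1958 eV.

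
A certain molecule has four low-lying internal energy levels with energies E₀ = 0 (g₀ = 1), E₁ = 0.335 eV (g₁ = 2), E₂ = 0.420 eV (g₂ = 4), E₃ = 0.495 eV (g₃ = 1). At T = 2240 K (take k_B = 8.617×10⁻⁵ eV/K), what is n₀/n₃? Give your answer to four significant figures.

k_BT = 8.617×10⁻⁵ × 2240 K = 0.193021 eV.
n₀/n₃ = (g₀/g₃) exp[−(E₀−E₃)/kT] = (1/1) × exp(−(-0.495 eV)/(0.193021 eV)) = (1/1) × exp(2.56449) = 12.99.

12.99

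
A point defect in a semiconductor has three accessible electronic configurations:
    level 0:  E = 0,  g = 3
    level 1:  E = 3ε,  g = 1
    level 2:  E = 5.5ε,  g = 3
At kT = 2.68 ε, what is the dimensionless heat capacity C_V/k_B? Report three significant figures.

0.450

Eᵢ/kT = 0, 1.1194, 2.0522.
Z = Σ gᵢe^(−Eᵢ/kT) = 3·e^(−0) + 1·e^(−1.1194) + 3·e^(−2.0522) = 3.0000 + 0.32648 + 0.38536 = 3.7118.
⟨E⟩ = 0.83488 ε, ⟨E²⟩ = 3.9322 ε².
C_V/k_B = (⟨E²⟩ − ⟨E⟩²)/(kT)² = (3.9322 − 0.69702)/7.1824 = 0.450.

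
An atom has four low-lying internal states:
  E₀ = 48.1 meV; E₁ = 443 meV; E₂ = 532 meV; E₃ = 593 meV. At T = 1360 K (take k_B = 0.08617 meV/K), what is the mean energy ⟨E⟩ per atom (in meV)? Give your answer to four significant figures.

k_BT = 0.08617 × 1360 K = 117.191 meV.
Eᵢ/kT = 0.410441, 3.78015, 4.53960, 5.06012.
Z = Σ e^(−Eᵢ/kT) = e^(−0.410441) + e^(−3.78015) + e^(−4.53960) + e^(−5.06012) = 0.663358 + 0.0228193 + 0.0106777 + 0.00634480 = 0.703200.
⟨E⟩ = Σ Eᵢ e^(−Eᵢ/kT) / Z = (48.1·0.663358 + 443·0.0228193 + 532·0.0106777 + 593·0.00634480) / 0.703200 = 73.18 meV.

73.18 meV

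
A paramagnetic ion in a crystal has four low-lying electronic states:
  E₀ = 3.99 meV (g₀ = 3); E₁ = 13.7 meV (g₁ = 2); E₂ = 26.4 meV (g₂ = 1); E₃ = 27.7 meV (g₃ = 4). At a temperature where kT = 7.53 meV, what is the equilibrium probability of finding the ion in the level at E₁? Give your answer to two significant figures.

Eᵢ/kT = 0.5299, 1.819, 3.506, 3.679.
Z = Σ gᵢe^(−Eᵢ/kT) = 3·e^(−0.5299) + 2·e^(−1.819) + 1·e^(−3.506) + 4·e^(−3.679) = 1.766 + 0.3244 + 0.03002 + 0.1010 = 2.221.
P₁ = g₁ e^(−E₁/kT) / Z = 0.3244/2.221 = 0.15.

0.15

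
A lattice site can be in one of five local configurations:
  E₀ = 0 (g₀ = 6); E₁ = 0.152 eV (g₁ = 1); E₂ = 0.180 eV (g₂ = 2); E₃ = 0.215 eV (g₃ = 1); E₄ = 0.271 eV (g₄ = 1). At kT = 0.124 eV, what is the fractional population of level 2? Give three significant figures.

0.0664

Eᵢ/kT = 0, 1.2258, 1.4516, 1.7339, 2.1855.
Z = Σ gᵢe^(−Eᵢ/kT) = 6·e^(−0) + 1·e^(−1.2258) + 2·e^(−1.4516) + 1·e^(−1.7339) + 1·e^(−2.1855) = 6.0000 + 0.29352 + 0.46839 + 0.17659 + 0.11242 = 7.0509.
P₂ = g₂ e^(−E₂/kT) / Z = 0.46839/7.0509 = 0.0664.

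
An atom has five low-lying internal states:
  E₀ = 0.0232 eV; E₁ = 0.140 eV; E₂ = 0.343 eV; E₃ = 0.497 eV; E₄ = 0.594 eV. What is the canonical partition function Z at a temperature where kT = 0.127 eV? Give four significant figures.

Z = 1.262

Eᵢ/kT = 0.182677, 1.10236, 2.70079, 3.91339, 4.67717.
Z = Σ e^(−Eᵢ/kT) = e^(−0.182677) + e^(−1.10236) + e^(−2.70079) + e^(−3.91339) + e^(−4.67717) = 0.833037 + 0.332086 + 0.0671524 + 0.0199727 + 0.00930531 = 1.26155.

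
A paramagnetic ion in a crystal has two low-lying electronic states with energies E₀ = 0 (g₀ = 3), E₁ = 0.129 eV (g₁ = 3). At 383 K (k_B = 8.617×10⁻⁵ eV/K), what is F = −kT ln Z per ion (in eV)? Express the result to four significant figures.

k_BT = 8.617×10⁻⁵ × 383 K = 0.0330031 eV.
Eᵢ/kT = 0, 3.90872.
Z = Σ gᵢe^(−Eᵢ/kT) = 3·e^(−0) + 3·e^(−3.90872) = 3.00000 + 0.0601985 = 3.06020.
F = −kT ln Z = −0.0330031 × ln(3.06020) = −0.0330031 × 1.11848 = -0.03691 eV.

-0.03691 eV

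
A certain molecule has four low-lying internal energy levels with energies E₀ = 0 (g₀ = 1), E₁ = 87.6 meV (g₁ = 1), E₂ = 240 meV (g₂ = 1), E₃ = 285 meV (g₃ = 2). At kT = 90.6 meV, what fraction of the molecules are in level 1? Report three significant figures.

Eᵢ/kT = 0, 0.96689, 2.6490, 3.1457.
Z = Σ gᵢe^(−Eᵢ/kT) = 1·e^(−0) + 1·e^(−0.96689) + 1·e^(−2.6490) + 2·e^(−3.1457) = 1.0000 + 0.38026 + 0.070722 + 0.086074 = 1.5371.
P₁ = g₁ e^(−E₁/kT) / Z = 0.38026/1.5371 = 0.247.

0.247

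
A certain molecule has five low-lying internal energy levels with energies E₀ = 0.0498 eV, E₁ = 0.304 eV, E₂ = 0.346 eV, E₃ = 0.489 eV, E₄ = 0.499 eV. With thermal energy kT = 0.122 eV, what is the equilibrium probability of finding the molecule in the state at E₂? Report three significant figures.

Eᵢ/kT = 0.40820, 2.4918, 2.8361, 4.0082, 4.0902.
Z = Σ e^(−Eᵢ/kT) = e^(−0.40820) + e^(−2.4918) + e^(−2.8361) + e^(−4.0082) + e^(−4.0902) = 0.66485 + 0.082761 + 0.058654 + 0.018166 + 0.016736 = 0.84117.
P₂ = e^(−E₂/kT) / Z = 0.058654/0.84117 = 0.0697.

0.0697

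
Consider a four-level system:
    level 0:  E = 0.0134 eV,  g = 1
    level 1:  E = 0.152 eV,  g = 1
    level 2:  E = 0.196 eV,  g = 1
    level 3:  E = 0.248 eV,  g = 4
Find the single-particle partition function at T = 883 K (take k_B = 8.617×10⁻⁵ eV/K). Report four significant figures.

k_BT = 8.617×10⁻⁵ × 883 K = 0.0760881 eV.
Eᵢ/kT = 0.176112, 1.99768, 2.57596, 3.25938.
Z = Σ gᵢe^(−Eᵢ/kT) = 1·e^(−0.176112) + 1·e^(−1.99768) + 1·e^(−2.57596) + 4·e^(−3.25938) = 0.838524 + 0.135650 + 0.0760808 + 0.153649 = 1.20390.

Z = 1.204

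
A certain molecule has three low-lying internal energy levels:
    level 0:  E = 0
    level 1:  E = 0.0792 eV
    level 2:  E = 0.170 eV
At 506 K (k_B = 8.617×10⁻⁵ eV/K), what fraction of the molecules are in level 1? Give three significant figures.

k_BT = 8.617×10⁻⁵ × 506 K = 0.043602 eV.
Eᵢ/kT = 0, 1.8164, 3.8989.
Z = Σ e^(−Eᵢ/kT) = e^(−0) + e^(−1.8164) + e^(−3.8989) = 1.0000 + 0.16261 + 0.020264 = 1.1829.
P₁ = e^(−E₁/kT) / Z = 0.16261/1.1829 = 0.137.

0.137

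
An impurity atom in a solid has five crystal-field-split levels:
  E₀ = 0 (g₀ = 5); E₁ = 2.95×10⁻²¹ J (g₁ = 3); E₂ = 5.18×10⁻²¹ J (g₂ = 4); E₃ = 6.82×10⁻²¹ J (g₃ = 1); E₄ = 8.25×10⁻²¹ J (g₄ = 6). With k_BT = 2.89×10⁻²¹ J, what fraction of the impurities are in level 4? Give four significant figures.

Eᵢ/kT = 0, 1.02076, 1.79239, 2.35986, 2.85467.
Z = Σ gᵢe^(−Eᵢ/kT) = 5·e^(−0) + 3·e^(−1.02076) + 4·e^(−1.79239) + 1·e^(−2.35986) + 6·e^(−2.85467) = 5.00000 + 1.08096 + 0.666246 + 0.0944334 + 0.345449 = 7.18709.
P₄ = g₄ e^(−E₄/kT) / Z = 0.345449/7.18709 = 0.04807.

0.04807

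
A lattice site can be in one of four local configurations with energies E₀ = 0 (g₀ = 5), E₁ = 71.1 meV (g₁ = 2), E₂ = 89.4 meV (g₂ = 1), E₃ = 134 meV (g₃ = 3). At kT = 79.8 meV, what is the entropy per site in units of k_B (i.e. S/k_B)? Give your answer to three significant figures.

2.21

Eᵢ/kT = 0, 0.89098, 1.1203, 1.6792.
Z = Σ gᵢe^(−Eᵢ/kT) = 5·e^(−0) + 2·e^(−0.89098) + 1·e^(−1.1203) + 3·e^(−1.6792) = 5.0000 + 0.82051 + 0.32618 + 0.55957 = 6.7063.
⟨E⟩ = Σ EᵢPᵢ = 24.228 meV.
S/k_B = ln Z + ⟨E⟩/kT = ln(6.7063) + 24.228/79.8 = 1.9030 + 0.30361 = 2.21.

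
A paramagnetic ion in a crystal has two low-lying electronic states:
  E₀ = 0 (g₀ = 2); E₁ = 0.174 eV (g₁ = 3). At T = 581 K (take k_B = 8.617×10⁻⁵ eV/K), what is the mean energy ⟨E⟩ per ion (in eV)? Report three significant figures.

0.00772 eV

k_BT = 8.617×10⁻⁵ × 581 K = 0.050065 eV.
Eᵢ/kT = 0, 3.4755.
Z = Σ gᵢe^(−Eᵢ/kT) = 2·e^(−0) + 3·e^(−3.4755) = 2.0000 + 0.092839 = 2.0928.
⟨E⟩ = Σ Eᵢ gᵢe^(−Eᵢ/kT) / Z = (0·2.0000 + 0.174·0.092839) / 2.0928 = 0.00772 eV.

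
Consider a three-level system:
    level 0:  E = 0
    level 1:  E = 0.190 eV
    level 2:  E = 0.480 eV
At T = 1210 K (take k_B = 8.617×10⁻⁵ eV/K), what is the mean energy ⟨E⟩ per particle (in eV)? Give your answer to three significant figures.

k_BT = 8.617×10⁻⁵ × 1210 K = 0.10427 eV.
Eᵢ/kT = 0, 1.8222, 4.6034.
Z = Σ e^(−Eᵢ/kT) = e^(−0) + e^(−1.8222) + e^(−4.6034) = 1.0000 + 0.16167 + 0.010018 = 1.1717.
⟨E⟩ = Σ Eᵢ e^(−Eᵢ/kT) / Z = (0·1.0000 + 0.190·0.16167 + 0.480·0.010018) / 1.1717 = 0.0303 eV.

0.0303 eV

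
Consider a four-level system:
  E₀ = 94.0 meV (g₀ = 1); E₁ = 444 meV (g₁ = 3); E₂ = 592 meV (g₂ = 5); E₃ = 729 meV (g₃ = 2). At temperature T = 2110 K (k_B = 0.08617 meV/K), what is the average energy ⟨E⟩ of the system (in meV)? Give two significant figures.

k_BT = 0.08617 × 2110 K = 181.8 meV.
Eᵢ/kT = 0.5171, 2.442, 3.256, 4.010.
Z = Σ gᵢe^(−Eᵢ/kT) = 1·e^(−0.5171) + 3·e^(−2.442) + 5·e^(−3.256) + 2·e^(−4.010) = 0.5962 + 0.2610 + 0.1927 + 0.03627 = 1.086.
⟨E⟩ = Σ Eᵢ gᵢe^(−Eᵢ/kT) / Z = (94.0·0.5962 + 444·0.2610 + 592·0.1927 + 729·0.03627) / 1.086 = 290 meV.

290 meV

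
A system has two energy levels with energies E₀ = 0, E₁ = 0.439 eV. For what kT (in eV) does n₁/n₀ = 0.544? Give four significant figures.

n₁/n₀ = exp[−(E₁−E₀)/kT] = 0.544.
⇒ (E₁−E₀)/kT = ln(1/0.544) = ln(1.83824) = 0.608809.
kT = 0.439 eV / 0.608809 = 0.7211 eV.

0.7211 eV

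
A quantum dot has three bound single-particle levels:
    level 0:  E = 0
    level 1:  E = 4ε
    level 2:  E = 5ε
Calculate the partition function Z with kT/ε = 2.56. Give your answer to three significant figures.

Eᵢ/kT = 0, 1.5625, 1.9531.
Z = Σ e^(−Eᵢ/kT) = e^(−0) + e^(−1.5625) + e^(−1.9531) = 1.0000 + 0.20961 + 0.14183 = 1.3514.

Z = 1.35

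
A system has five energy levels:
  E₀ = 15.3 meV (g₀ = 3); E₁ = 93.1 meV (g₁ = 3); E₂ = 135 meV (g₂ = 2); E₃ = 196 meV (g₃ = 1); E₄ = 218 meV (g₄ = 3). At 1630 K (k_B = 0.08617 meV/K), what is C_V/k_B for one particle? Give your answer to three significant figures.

0.252

k_BT = 0.08617 × 1630 K = 140.46 meV.
Eᵢ/kT = 0.10893, 0.66282, 0.96113, 1.3954, 1.5520.
Z = Σ gᵢe^(−Eᵢ/kT) = 3·e^(−0.10893) + 3·e^(−0.66282) + 2·e^(−0.96113) + 1·e^(−1.3954) + 3·e^(−1.5520) = 2.6904 + 1.5462 + 0.76492 + 0.24773 + 0.63547 = 5.8847.
⟨E⟩ = 80.797 meV, ⟨E²⟩ = 11503 meV².
C_V/k_B = (⟨E²⟩ − ⟨E⟩²)/(kT)² = (11503 − 6528.2)/19729 = 0.252.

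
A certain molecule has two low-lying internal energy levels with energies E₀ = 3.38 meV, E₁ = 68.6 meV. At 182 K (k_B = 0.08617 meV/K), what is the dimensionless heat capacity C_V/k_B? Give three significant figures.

0.262

k_BT = 0.08617 × 182 K = 15.683 meV.
Eᵢ/kT = 0.21552, 4.3742.
Z = Σ e^(−Eᵢ/kT) = e^(−0.21552) + e^(−4.3742) = 0.80612 + 0.012598 = 0.81872.
⟨E⟩ = 4.3836 meV, ⟨E²⟩ = 83.661 meV².
C_V/k_B = (⟨E²⟩ − ⟨E⟩²)/(kT)² = (83.661 − 19.216)/245.96 = 0.262.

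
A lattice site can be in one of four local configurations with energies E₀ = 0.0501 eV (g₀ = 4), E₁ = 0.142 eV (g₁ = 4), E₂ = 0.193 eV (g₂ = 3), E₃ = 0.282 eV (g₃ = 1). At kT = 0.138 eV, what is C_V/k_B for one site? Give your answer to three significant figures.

0.208

Eᵢ/kT = 0.36304, 1.0290, 1.3986, 2.0435.
Z = Σ gᵢe^(−Eᵢ/kT) = 4·e^(−0.36304) + 4·e^(−1.0290) + 3·e^(−1.3986) + 1·e^(−2.0435) = 2.7822 + 1.4295 + 0.74083 + 0.12957 = 5.0821.
⟨E⟩ = 0.10269 eV, ⟨E²⟩ = 0.014503 eV².
C_V/k_B = (⟨E²⟩ − ⟨E⟩²)/(kT)² = (0.014503 − 0.010545)/0.019044 = 0.208.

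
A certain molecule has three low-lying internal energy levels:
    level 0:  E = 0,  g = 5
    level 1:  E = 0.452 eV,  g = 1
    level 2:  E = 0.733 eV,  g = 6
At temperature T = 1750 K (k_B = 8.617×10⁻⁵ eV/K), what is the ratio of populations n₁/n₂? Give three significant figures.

1.07

k_BT = 8.617×10⁻⁵ × 1750 K = 0.15080 eV.
n₁/n₂ = (g₁/g₂) exp[−(E₁−E₂)/kT] = (1/6) × exp(−(-0.281 eV)/(0.15080 eV)) = (1/6) × exp(1.8634) = 1.07.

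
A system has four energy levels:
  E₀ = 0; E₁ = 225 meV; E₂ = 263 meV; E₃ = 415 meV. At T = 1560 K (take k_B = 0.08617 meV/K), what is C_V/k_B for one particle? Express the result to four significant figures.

0.8092

k_BT = 0.08617 × 1560 K = 134.425 meV.
Eᵢ/kT = 0, 1.67380, 1.95648, 3.08722.
Z = Σ e^(−Eᵢ/kT) = e^(−0) + e^(−1.67380) + e^(−1.95648) + e^(−3.08722) = 1.00000 + 0.187533 + 0.141355 + 0.0456286 = 1.37452.
⟨E⟩ = 71.5211 meV, ⟨E²⟩ = 19737.5 meV².
C_V/k_B = (⟨E²⟩ − ⟨E⟩²)/(kT)² = (19737.5 − 5115.27)/18070.1 = 0.8092.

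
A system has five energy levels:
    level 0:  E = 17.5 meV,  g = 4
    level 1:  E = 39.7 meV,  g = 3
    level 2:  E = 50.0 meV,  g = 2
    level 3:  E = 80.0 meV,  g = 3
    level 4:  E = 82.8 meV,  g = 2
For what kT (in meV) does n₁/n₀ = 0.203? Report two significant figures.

n₁/n₀ = (g₁/g₀) exp[−(E₁−E₀)/kT] = 0.203.
⇒ (E₁−E₀)/kT = ln((3/4)/0.203) = ln(3.695) = 1.307.
kT = 22.2 meV / 1.307 = 17 meV.

17 meV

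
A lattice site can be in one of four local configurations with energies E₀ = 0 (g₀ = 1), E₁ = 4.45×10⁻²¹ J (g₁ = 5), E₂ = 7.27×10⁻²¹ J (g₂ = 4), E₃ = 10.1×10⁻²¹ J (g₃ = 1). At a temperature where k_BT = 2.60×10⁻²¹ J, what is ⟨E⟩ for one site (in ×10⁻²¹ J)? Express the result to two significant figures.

2.8 ×10⁻²¹ J

Eᵢ/kT = 0, 1.712, 2.796, 3.885.
Z = Σ gᵢe^(−Eᵢ/kT) = 1·e^(−0) + 5·e^(−1.712) + 4·e^(−2.796) + 1·e^(−3.885) = 1.000 + 0.9025 + 0.2442 + 0.02055 = 2.167.
⟨E⟩ = Σ Eᵢ gᵢe^(−Eᵢ/kT) / Z = (0·1.000 + 4.45·0.9025 + 7.27·0.2442 + 10.1·0.02055) / 2.167 = 2.8 ×10⁻²¹ J.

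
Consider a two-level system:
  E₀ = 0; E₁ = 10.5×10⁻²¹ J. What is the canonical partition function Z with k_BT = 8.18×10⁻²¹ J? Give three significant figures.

Eᵢ/kT = 0, 1.2836.
Z = Σ e^(−Eᵢ/kT) = e^(−0) + e^(−1.2836) = 1.0000 + 0.27704 = 1.2770.

Z = 1.28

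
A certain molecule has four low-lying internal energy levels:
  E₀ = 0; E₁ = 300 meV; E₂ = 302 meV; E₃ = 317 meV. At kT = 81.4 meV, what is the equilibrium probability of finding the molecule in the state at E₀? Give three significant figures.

Eᵢ/kT = 0, 3.6855, 3.7101, 3.8943.
Z = Σ e^(−Eᵢ/kT) = e^(−0) + e^(−3.6855) + e^(−3.7101) + e^(−3.8943) = 1.0000 + 0.025085 + 0.024475 + 0.020358 = 1.0699.
P₀ = e^(−E₀/kT) / Z = 1.0000/1.0699 = 0.935.

0.935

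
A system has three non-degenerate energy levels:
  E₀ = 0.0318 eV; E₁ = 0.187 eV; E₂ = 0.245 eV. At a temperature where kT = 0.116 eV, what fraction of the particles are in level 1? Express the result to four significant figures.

Eᵢ/kT = 0.274138, 1.61207, 2.11207.
Z = Σ e^(−Eᵢ/kT) = e^(−0.274138) + e^(−1.61207) + e^(−2.11207) = 0.760227 + 0.199474 + 0.120987 = 1.08069.
P₁ = e^(−E₁/kT) / Z = 0.199474/1.08069 = 0.1846.

0.1846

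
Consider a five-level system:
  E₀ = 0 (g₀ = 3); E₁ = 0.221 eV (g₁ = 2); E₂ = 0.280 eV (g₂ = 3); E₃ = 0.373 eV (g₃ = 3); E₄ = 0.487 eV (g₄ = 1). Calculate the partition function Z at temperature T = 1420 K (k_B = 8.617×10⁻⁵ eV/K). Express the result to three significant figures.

Z = 3.79

k_BT = 8.617×10⁻⁵ × 1420 K = 0.12236 eV.
Eᵢ/kT = 0, 1.8061, 2.2883, 3.0484, 3.9801.
Z = Σ gᵢe^(−Eᵢ/kT) = 3·e^(−0) + 2·e^(−1.8061) + 3·e^(−2.2883) + 3·e^(−3.0484) + 1·e^(−3.9801) = 3.0000 + 0.32859 + 0.30432 + 0.14230 + 0.018684 = 3.7939.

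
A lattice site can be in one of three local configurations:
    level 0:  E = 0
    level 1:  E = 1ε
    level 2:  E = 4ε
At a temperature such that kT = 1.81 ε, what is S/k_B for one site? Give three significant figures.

Eᵢ/kT = 0, 0.55249, 2.2099.
Z = Σ e^(−Eᵢ/kT) = e^(−0) + e^(−0.55249) + e^(−2.2099) = 1.0000 + 0.57551 + 0.10971 = 1.6852.
⟨E⟩ = Σ EᵢPᵢ = 0.60192 ε.
S/k_B = ln Z + ⟨E⟩/kT = ln(1.6852) + 0.60192/1.81 = 0.52188 + 0.33255 = 0.854.

0.854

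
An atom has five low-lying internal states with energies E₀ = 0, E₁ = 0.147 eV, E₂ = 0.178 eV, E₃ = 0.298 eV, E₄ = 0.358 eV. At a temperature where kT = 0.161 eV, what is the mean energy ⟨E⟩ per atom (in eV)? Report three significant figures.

Eᵢ/kT = 0, 0.91304, 1.1056, 1.8509, 2.2236.
Z = Σ e^(−Eᵢ/kT) = e^(−0) + e^(−0.91304) + e^(−1.1056) + e^(−1.8509) + e^(−2.2236) = 1.0000 + 0.40130 + 0.33101 + 0.15710 + 0.10822 = 1.9976.
⟨E⟩ = Σ Eᵢ e^(−Eᵢ/kT) / Z = (0·1.0000 + 0.147·0.40130 + 0.178·0.33101 + 0.298·0.15710 + 0.358·0.10822) / 1.9976 = 0.102 eV.

0.102 eV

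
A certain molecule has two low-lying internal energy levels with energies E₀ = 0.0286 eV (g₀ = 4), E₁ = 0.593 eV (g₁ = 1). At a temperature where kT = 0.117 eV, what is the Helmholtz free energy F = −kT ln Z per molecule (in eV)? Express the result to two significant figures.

Eᵢ/kT = 0.2444, 5.068.
Z = Σ gᵢe^(−Eᵢ/kT) = 4·e^(−0.2444) + 1·e^(−5.068) = 3.133 + 0.006295 = 3.139.
F = −kT ln Z = −0.117 × ln(3.139) = −0.117 × 1.144 = -0.13 eV.

-0.13 eV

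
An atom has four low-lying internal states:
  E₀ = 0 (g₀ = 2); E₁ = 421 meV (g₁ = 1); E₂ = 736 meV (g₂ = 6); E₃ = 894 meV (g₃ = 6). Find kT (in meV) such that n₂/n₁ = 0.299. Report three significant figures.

n₂/n₁ = (g₂/g₁) exp[−(E₂−E₁)/kT] = 0.299.
⇒ (E₂−E₁)/kT = ln((6/1)/0.299) = ln(20.067) = 2.9991.
kT = 315 meV / 2.9991 = 105 meV.

105 meV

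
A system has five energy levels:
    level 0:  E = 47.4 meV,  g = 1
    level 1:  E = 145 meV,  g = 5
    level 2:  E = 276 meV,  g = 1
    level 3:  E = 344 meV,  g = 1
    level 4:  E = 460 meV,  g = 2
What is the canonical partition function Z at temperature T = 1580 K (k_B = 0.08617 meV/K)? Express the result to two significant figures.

Z = 2.7

k_BT = 0.08617 × 1580 K = 136.1 meV.
Eᵢ/kT = 0.3483, 1.065, 2.028, 2.528, 3.380.
Z = Σ gᵢe^(−Eᵢ/kT) = 1·e^(−0.3483) + 5·e^(−1.065) + 1·e^(−2.028) + 1·e^(−2.528) + 2·e^(−3.380) = 0.7059 + 1.724 + 0.1316 + 0.07982 + 0.06809 = 2.709.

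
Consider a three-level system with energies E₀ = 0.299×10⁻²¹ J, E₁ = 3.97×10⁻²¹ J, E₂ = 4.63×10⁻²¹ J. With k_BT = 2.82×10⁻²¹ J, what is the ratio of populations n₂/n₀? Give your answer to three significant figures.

n₂/n₀ = exp[−(E₂−E₀)/kT] = exp(−(4.331 ×10⁻²¹ J)/(2.82 ×10⁻²¹ J)) = exp(-1.5358) = 0.215.

0.215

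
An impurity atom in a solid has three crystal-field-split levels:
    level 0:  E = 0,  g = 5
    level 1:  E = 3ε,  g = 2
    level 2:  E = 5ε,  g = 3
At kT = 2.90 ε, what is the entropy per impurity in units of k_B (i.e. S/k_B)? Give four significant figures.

2.097

Eᵢ/kT = 0, 1.03448, 1.72414.
Z = Σ gᵢe^(−Eᵢ/kT) = 5·e^(−0) + 2·e^(−1.03448) + 3·e^(−1.72414) = 5.00000 + 0.710822 + 0.534979 = 6.24580.
⟨E⟩ = Σ EᵢPᵢ = 0.769695 ε.
S/k_B = ln Z + ⟨E⟩/kT = ln(6.24580) + 0.769695/2.90 = 1.83191 + 0.265412 = 2.097.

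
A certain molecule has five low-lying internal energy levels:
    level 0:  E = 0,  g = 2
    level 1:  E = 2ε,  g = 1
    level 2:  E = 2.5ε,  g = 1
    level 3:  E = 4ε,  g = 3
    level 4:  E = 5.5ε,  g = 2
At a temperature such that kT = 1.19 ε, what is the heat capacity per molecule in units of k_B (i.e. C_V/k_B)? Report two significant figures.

Eᵢ/kT = 0, 1.681, 2.101, 3.361, 4.622.
Z = Σ gᵢe^(−Eᵢ/kT) = 2·e^(−0) + 1·e^(−1.681) + 1·e^(−2.101) + 3·e^(−3.361) + 2·e^(−4.622) = 2.000 + 0.1862 + 0.1223 + 0.1041 + 0.01967 = 2.432.
⟨E⟩ = 0.4945 ε, ⟨E²⟩ = 1.550 ε².
C_V/k_B = (⟨E²⟩ − ⟨E⟩²)/(kT)² = (1.550 − 0.2445)/1.416 = 0.92.

0.92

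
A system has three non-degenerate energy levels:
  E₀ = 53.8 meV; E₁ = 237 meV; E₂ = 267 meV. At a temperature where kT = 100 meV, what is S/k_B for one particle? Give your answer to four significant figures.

0.6730

Eᵢ/kT = 0.538000, 2.37000, 2.67000.
Z = Σ e^(−Eᵢ/kT) = e^(−0.538000) + e^(−2.37000) + e^(−2.67000) = 0.583915 + 0.0934807 + 0.0692522 = 0.746648.
⟨E⟩ = Σ EᵢPᵢ = 96.5112 meV.
S/k_B = ln Z + ⟨E⟩/kT = ln(0.746648) + 96.5112/100 = -0.292161 + 0.965112 = 0.6730.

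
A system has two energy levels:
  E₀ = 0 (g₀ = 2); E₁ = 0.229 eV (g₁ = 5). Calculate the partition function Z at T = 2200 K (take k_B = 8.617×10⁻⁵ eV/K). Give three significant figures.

k_BT = 8.617×10⁻⁵ × 2200 K = 0.18957 eV.
Eᵢ/kT = 0, 1.2080.
Z = Σ gᵢe^(−Eᵢ/kT) = 2·e^(−0) + 5·e^(−1.2080) = 2.0000 + 1.4940 = 3.4940.

Z = 3.49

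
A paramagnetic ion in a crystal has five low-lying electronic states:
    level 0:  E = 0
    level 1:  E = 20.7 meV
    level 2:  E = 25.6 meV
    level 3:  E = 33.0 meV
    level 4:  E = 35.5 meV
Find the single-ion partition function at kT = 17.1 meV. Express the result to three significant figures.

Eᵢ/kT = 0, 1.2105, 1.4971, 1.9298, 2.0760.
Z = Σ e^(−Eᵢ/kT) = e^(−0) + e^(−1.2105) + e^(−1.4971) + e^(−1.9298) + e^(−2.0760) = 1.0000 + 0.29805 + 0.22378 + 0.14518 + 0.12543 = 1.7924.

Z = 1.79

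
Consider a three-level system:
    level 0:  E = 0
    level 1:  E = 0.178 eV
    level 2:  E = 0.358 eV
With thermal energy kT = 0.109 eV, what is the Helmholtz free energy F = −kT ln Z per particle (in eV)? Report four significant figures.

-0.02281 eV

Eᵢ/kT = 0, 1.63303, 3.28440.
Z = Σ e^(−Eᵢ/kT) = e^(−0) + e^(−1.63303) + e^(−3.28440) = 1.00000 + 0.195337 + 0.0374631 = 1.23280.
F = −kT ln Z = −0.109 × ln(1.23280) = −0.109 × 0.209288 = -0.02281 eV.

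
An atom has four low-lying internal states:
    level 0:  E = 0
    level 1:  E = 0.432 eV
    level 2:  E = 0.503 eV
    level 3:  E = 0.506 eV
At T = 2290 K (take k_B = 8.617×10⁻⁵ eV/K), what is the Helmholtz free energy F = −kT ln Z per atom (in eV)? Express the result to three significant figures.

k_BT = 8.617×10⁻⁵ × 2290 K = 0.19733 eV.
Eᵢ/kT = 0, 2.1892, 2.5490, 2.5642.
Z = Σ e^(−Eᵢ/kT) = e^(−0) + e^(−2.1892) + e^(−2.5490) + e^(−2.5642) = 1.0000 + 0.11201 + 0.078160 + 0.076981 = 1.2672.
F = −kT ln Z = −0.19733 × ln(1.2672) = −0.19733 × 0.23681 = -0.0467 eV.

-0.0467 eV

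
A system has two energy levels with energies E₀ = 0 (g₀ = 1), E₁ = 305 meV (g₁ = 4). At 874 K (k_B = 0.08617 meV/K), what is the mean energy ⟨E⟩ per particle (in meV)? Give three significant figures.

k_BT = 0.08617 × 874 K = 75.313 meV.
Eᵢ/kT = 0, 4.0498.
Z = Σ gᵢe^(−Eᵢ/kT) = 1·e^(−0) + 4·e^(−4.0498) = 1.0000 + 0.069703 = 1.0697.
⟨E⟩ = Σ Eᵢ gᵢe^(−Eᵢ/kT) / Z = (0·1.0000 + 305·0.069703) / 1.0697 = 19.9 meV.

19.9 meV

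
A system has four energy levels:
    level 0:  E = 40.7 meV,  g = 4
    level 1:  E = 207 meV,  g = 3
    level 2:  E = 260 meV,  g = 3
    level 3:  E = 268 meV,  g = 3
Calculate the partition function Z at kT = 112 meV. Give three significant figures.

Z = 3.82

Eᵢ/kT = 0.36339, 1.8482, 2.3214, 2.3929.
Z = Σ gᵢe^(−Eᵢ/kT) = 4·e^(−0.36339) + 3·e^(−1.8482) + 3·e^(−2.3214) + 3·e^(−2.3929) = 2.7813 + 0.47256 + 0.29441 + 0.27409 = 3.8224.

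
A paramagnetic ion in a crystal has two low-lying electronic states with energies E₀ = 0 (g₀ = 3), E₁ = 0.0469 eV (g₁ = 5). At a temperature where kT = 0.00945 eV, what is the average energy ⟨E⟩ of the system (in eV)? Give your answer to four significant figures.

Eᵢ/kT = 0, 4.96296.
Z = Σ gᵢe^(−Eᵢ/kT) = 3·e^(−0) + 5·e^(−4.96296) = 3.00000 + 0.0349610 = 3.03496.
⟨E⟩ = Σ Eᵢ gᵢe^(−Eᵢ/kT) / Z = (0·3.00000 + 0.0469·0.0349610) / 3.03496 = 0.0005403 eV.

0.0005403 eV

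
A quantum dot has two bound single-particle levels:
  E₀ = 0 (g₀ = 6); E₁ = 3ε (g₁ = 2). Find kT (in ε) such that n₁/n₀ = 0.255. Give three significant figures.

11.2 ε

n₁/n₀ = (g₁/g₀) exp[−(E₁−E₀)/kT] = 0.255.
⇒ (E₁−E₀)/kT = ln((2/6)/0.255) = ln(1.3072) = 0.26789.
kT = 3ε / 0.26789 = 11.2 ε.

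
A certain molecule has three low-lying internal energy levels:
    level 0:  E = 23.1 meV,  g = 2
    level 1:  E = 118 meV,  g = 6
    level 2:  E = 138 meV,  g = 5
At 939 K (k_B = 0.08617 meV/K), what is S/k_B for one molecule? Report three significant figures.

2.39

k_BT = 0.08617 × 939 K = 80.914 meV.
Eᵢ/kT = 0.28549, 1.4583, 1.7055.
Z = Σ gᵢe^(−Eᵢ/kT) = 2·e^(−0.28549) + 6·e^(−1.4583) + 5·e^(−1.7055) = 1.5033 + 1.3958 + 0.90841 = 3.8075.
⟨E⟩ = Σ EᵢPᵢ = 85.303 meV.
S/k_B = ln Z + ⟨E⟩/kT = ln(3.8075) + 85.303/80.914 = 1.3370 + 1.0542 = 2.39.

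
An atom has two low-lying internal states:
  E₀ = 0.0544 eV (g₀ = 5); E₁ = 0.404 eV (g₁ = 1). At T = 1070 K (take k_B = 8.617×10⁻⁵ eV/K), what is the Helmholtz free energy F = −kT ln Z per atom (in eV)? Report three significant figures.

k_BT = 8.617×10⁻⁵ × 1070 K = 0.092202 eV.
Eᵢ/kT = 0.59001, 4.3817.
Z = Σ gᵢe^(−Eᵢ/kT) = 5·e^(−0.59001) + 1·e^(−4.3817) = 2.7716 + 0.012504 = 2.7841.
F = −kT ln Z = −0.092202 × ln(2.7841) = −0.092202 × 1.0239 = -0.0944 eV.

-0.0944 eV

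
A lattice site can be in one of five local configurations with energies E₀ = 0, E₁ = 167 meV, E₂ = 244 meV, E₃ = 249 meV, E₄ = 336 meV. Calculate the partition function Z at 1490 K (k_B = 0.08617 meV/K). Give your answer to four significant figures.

Z = 1.639

k_BT = 0.08617 × 1490 K = 128.393 meV.
Eᵢ/kT = 0, 1.30069, 1.90042, 1.93936, 2.61697.
Z = Σ e^(−Eᵢ/kT) = e^(−0) + e^(−1.30069) + e^(−1.90042) + e^(−1.93936) + e^(−2.61697) = 1.00000 + 0.272344 + 0.149506 + 0.143796 + 0.0730238 = 1.63867.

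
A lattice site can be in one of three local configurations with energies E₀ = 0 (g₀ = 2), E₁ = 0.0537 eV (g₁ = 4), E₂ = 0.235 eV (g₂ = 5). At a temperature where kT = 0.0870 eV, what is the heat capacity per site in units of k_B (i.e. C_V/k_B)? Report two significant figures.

0.48

Eᵢ/kT = 0, 0.6172, 2.701.
Z = Σ gᵢe^(−Eᵢ/kT) = 2·e^(−0) + 4·e^(−0.6172) + 5·e^(−2.701) = 2.000 + 2.158 + 0.3357 = 4.494.
⟨E⟩ = 0.04334 eV, ⟨E²⟩ = 0.005510 eV².
C_V/k_B = (⟨E²⟩ − ⟨E⟩²)/(kT)² = (0.005510 − 0.001878)/0.007569 = 0.48.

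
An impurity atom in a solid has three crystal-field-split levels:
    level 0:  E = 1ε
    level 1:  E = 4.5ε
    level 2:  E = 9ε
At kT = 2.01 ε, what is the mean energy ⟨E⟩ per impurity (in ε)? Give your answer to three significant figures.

Eᵢ/kT = 0.49751, 2.2388, 4.4776.
Z = Σ e^(−Eᵢ/kT) = e^(−0.49751) + e^(−2.2388) + e^(−4.4776) = 0.60804 + 0.10659 + 0.011361 = 0.72599.
⟨E⟩ = Σ Eᵢ e^(−Eᵢ/kT) / Z = (1·0.60804 + 4.5·0.10659 + 9·0.011361) / 0.72599 = 1.64 ε.

1.64 ε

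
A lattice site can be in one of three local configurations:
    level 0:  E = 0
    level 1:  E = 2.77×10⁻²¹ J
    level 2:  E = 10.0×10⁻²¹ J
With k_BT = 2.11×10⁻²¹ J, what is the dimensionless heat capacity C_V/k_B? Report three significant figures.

0.421

Eᵢ/kT = 0, 1.3128, 4.7393.
Z = Σ e^(−Eᵢ/kT) = e^(−0) + e^(−1.3128) + e^(−4.7393) = 1.0000 + 0.26907 + 0.0087448 = 1.2778.
⟨E⟩ = 0.65172, ⟨E²⟩ = 2.3001.
C_V/k_B = (⟨E²⟩ − ⟨E⟩²)/(kT)² = (2.3001 − 0.42474)/4.4521 = 0.421.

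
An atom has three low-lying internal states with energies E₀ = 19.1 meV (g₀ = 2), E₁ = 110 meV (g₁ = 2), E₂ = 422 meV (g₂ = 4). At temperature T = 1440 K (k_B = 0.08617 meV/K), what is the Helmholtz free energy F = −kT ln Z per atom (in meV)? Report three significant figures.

-122 meV

k_BT = 0.08617 × 1440 K = 124.08 meV.
Eᵢ/kT = 0.15393, 0.88652, 3.4010.
Z = Σ gᵢe^(−Eᵢ/kT) = 2·e^(−0.15393) + 2·e^(−0.88652) + 4·e^(−3.4010) = 1.7147 + 0.82417 + 0.13336 = 2.6722.
F = −kT ln Z = −124.08 × ln(2.6722) = −124.08 × 0.98290 = -122 meV.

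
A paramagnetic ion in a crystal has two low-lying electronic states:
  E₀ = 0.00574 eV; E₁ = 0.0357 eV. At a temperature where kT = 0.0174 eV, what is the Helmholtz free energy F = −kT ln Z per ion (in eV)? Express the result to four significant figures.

Eᵢ/kT = 0.329885, 2.05172.
Z = Σ e^(−Eᵢ/kT) = e^(−0.329885) + e^(−2.05172) = 0.719006 + 0.128514 = 0.847520.
F = −kT ln Z = −0.0174 × ln(0.847520) = −0.0174 × -0.165441 = 0.002879 eV.

0.002879 eV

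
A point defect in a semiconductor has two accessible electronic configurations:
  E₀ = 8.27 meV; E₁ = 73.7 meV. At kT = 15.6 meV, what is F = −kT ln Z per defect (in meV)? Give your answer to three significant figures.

Eᵢ/kT = 0.53013, 4.7244.
Z = Σ e^(−Eᵢ/kT) = e^(−0.53013) + e^(−4.7244) = 0.58853 + 0.0088760 = 0.59741.
F = −kT ln Z = −15.6 × ln(0.59741) = −15.6 × -0.51515 = 8.04 meV.

8.04 meV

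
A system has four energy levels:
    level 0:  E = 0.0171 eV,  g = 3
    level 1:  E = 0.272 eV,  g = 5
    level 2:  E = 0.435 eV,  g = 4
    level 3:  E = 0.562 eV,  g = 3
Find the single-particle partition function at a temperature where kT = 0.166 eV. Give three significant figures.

Z = 4.07

Eᵢ/kT = 0.10301, 1.6386, 2.6205, 3.3855.
Z = Σ gᵢe^(−Eᵢ/kT) = 3·e^(−0.10301) + 5·e^(−1.6386) + 4·e^(−2.6205) + 3·e^(−3.3855) = 2.7064 + 0.97126 + 0.29107 + 0.10158 = 4.0703.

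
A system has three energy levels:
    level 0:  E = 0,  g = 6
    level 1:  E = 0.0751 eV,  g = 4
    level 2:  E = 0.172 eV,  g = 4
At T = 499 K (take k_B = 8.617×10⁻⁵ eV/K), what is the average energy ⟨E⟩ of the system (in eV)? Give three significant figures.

k_BT = 8.617×10⁻⁵ × 499 K = 0.042999 eV.
Eᵢ/kT = 0, 1.7466, 4.0001.
Z = Σ gᵢe^(−Eᵢ/kT) = 6·e^(−0) + 4·e^(−1.7466) + 4·e^(−4.0001) = 6.0000 + 0.69746 + 0.073255 = 6.7707.
⟨E⟩ = Σ Eᵢ gᵢe^(−Eᵢ/kT) / Z = (0·6.0000 + 0.0751·0.69746 + 0.172·0.073255) / 6.7707 = 0.00960 eV.

0.00960 eV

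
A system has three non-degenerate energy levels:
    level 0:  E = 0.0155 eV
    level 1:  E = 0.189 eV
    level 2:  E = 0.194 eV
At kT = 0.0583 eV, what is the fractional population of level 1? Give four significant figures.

0.04645

Eᵢ/kT = 0.265866, 3.24185, 3.32762.
Z = Σ e^(−Eᵢ/kT) = e^(−0.265866) + e^(−3.24185) + e^(−3.32762) = 0.766542 + 0.0390915 + 0.0358784 = 0.841512.
P₁ = e^(−E₁/kT) / Z = 0.0390915/0.841512 = 0.04645.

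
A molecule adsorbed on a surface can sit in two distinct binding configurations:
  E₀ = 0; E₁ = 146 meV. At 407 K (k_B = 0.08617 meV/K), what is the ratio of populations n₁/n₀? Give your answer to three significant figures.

k_BT = 0.08617 × 407 K = 35.071 meV.
n₁/n₀ = exp[−(E₁−E₀)/kT] = exp(−(146 meV)/(35.071 meV)) = exp(-4.1630) = 0.0156.

0.0156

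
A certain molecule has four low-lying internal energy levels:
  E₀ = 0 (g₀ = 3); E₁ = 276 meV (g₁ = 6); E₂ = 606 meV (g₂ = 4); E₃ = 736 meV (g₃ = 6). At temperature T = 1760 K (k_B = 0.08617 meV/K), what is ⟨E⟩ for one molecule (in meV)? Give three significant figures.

84.9 meV

k_BT = 0.08617 × 1760 K = 151.66 meV.
Eᵢ/kT = 0, 1.8199, 3.9958, 4.8530.
Z = Σ gᵢe^(−Eᵢ/kT) = 3·e^(−0) + 6·e^(−1.8199) + 4·e^(−3.9958) + 6·e^(−4.8530) = 3.0000 + 0.97225 + 0.073571 + 0.046830 = 4.0927.
⟨E⟩ = Σ Eᵢ gᵢe^(−Eᵢ/kT) / Z = (0·3.0000 + 276·0.97225 + 606·0.073571 + 736·0.046830) / 4.0927 = 84.9 meV.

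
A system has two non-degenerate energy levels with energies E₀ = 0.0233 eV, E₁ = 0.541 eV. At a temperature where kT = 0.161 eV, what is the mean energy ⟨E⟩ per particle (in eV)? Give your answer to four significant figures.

Eᵢ/kT = 0.144720, 3.36025.
Z = Σ e^(−Eᵢ/kT) = e^(−0.144720) + e^(−3.36025) = 0.865265 + 0.0347266 = 0.899992.
⟨E⟩ = Σ Eᵢ e^(−Eᵢ/kT) / Z = (0.0233·0.865265 + 0.541·0.0347266) / 0.899992 = 0.04328 eV.

0.04328 eV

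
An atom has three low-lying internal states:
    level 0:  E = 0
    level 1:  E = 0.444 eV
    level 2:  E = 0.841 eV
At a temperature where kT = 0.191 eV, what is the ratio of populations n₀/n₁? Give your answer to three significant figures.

n₀/n₁ = exp[−(E₀−E₁)/kT] = exp(−(-0.444 eV)/(0.191 eV)) = exp(2.3246) = 10.2.

10.2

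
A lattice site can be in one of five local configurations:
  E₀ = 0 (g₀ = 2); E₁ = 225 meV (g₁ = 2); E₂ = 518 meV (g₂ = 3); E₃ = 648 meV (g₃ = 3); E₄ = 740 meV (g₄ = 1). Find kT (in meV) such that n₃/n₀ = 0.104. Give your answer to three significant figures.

n₃/n₀ = (g₃/g₀) exp[−(E₃−E₀)/kT] = 0.104.
⇒ (E₃−E₀)/kT = ln((3/2)/0.104) = ln(14.423) = 2.6688.
kT = 648 meV / 2.6688 = 243 meV.

243 meV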